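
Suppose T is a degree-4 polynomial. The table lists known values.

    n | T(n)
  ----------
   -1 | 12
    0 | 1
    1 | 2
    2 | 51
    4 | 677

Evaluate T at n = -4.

477

Write T(n) = an^4 + bn³ + cn² + dn + e; the 5 given values yield a linear system in the 5 coefficients.
Solving, T(n) = 2n^4 + 2n³ + 4n² - 7n + 1.
Then T(-4) = 477.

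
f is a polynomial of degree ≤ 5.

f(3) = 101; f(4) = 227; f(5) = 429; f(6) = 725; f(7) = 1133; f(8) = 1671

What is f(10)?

3209

First differences: 126, 202, 296, 408, 538. Second differences: 76, 94, 112, 130. Third differences: 18, 18, 18.
Level-3 differences are constant, so f has degree 3.
Fitting a degree-3 polynomial gives f(n) = 3n³ + 2n² + n - 1.
Then f(10) = 3209.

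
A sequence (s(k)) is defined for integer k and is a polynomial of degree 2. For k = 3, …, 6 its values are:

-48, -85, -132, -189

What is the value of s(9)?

First differences: -37, -47, -57. Second differences: -10, -10.
Level-2 differences are constant, so s has degree 2.
Fitting a degree-2 polynomial gives s(k) = -5k² - 2k + 3.
Then s(9) = -420.

-420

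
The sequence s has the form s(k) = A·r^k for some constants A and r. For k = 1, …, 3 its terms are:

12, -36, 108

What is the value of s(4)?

-324

Consecutive ratio: -36/12 = -3, and 108/(-36) = -3, so r = -3.
Then A·(-3)^1 = 12 gives A = -4, and s(k) = -4·(-3)^k.
s(4) = -4·(-3)^4 = -324.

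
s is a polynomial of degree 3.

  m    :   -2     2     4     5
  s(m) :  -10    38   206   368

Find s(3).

Write s(m) = am³ + bm² + cm + d; the 4 given values yield a linear system in the 4 coefficients.
Solving, s(m) = 2m³ + 4m² + 4m - 2.
Then s(3) = 100.

100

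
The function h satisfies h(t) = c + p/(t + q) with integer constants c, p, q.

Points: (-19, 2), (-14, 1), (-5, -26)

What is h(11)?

(h(t) − c)(t + q) = p for each data point; the three points give a linear system in c and q, then p follows.
Solving: c = 4, q = 4, p = 30, so h(t) = 4 + 30/(t + 4).
Then h(11) = 4 + 30/15 = 6.

6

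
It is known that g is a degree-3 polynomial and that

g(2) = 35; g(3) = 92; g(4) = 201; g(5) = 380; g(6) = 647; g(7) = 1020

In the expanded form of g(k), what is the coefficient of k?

5

First differences: 57, 109, 179, 267, 373. Second differences: 52, 70, 88, 106. Third differences: 18, 18, 18.
Level-3 differences are constant, so g has degree 3.
Fitting a degree-3 polynomial gives g(k) = 3k³ - k² + 5k + 5.
The coefficient of k is 5.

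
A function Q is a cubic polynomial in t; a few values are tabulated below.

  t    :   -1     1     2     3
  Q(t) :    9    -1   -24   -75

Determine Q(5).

Write Q(t) = at³ + bt² + ct + d; the 4 given values yield a linear system in the 4 coefficients.
Solving, Q(t) = -2t³ - 2t² - 3t + 6.
Then Q(5) = -309.

-309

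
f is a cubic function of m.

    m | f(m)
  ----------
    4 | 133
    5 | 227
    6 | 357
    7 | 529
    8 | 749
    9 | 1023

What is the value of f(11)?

Write f(m) = am³ + bm² + cm + d; the 6 given values yield a linear system in the 4 coefficients.
Solving, f(m) = m³ + 3m² + 6m - 3.
Then f(11) = 1757.

1757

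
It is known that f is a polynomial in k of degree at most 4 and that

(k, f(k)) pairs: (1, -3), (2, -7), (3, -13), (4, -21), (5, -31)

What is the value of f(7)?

First differences: -4, -6, -8, -10. Second differences: -2, -2, -2.
Level-2 differences are constant, so f has degree 2.
Fitting a degree-2 polynomial gives f(k) = -k² - k - 1.
Then f(7) = -57.

-57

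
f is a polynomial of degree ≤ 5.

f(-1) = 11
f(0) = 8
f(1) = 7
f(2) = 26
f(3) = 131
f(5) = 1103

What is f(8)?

7616

Write f(k) = ak^5 + bk^4 + ck³ + dk² + ek + p; the 6 given values yield a linear system in the 6 coefficients.
Solving, the leading coefficient vanishes, and f(k) = 2k^4 - k³ - k² - k + 8.
Then f(8) = 7616.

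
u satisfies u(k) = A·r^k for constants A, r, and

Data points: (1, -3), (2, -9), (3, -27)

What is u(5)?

Consecutive ratio: -9/(-3) = 3, and -27/(-9) = 3, so r = 3.
Then A·3^1 = -3 gives A = -1, and u(k) = -1·3^k.
u(5) = -1·3^5 = -243.

-243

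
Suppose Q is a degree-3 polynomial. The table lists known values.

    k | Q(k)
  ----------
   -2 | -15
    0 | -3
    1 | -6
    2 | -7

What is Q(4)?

21

Write Q(k) = ak³ + bk² + ck + d; the 4 given values yield a linear system in the 4 coefficients.
Solving, Q(k) = k³ - 2k² - 2k - 3.
Then Q(4) = 21.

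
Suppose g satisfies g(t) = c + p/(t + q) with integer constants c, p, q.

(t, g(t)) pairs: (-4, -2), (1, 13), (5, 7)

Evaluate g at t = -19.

3

(g(t) − c)(t + q) = p for each data point; the three points give a linear system in c and q, then p follows.
Solving: c = 4, q = 1, p = 18, so g(t) = 4 + 18/(t + 1).
Then g(-19) = 4 + 18/(-18) = 3.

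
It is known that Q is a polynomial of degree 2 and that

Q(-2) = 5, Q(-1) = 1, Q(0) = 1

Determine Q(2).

Write Q(k) = ak² + bk + c; the 3 given values yield a linear system in the 3 coefficients.
Solving, Q(k) = 2k² + 2k + 1.
Then Q(2) = 13.

13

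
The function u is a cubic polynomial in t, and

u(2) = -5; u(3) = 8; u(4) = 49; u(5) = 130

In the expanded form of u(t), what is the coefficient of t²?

-4

Write u(t) = at³ + bt² + ct + d; the 4 given values yield a linear system in the 4 coefficients.
Solving, u(t) = 2t³ - 4t² - 5t + 5.
The coefficient of t² is -4.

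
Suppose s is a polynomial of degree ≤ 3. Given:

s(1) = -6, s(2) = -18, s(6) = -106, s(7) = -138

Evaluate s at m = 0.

2

Write s(m) = am³ + bm² + cm + d; the 4 given values yield a linear system in the 4 coefficients.
Solving, the leading coefficient vanishes, and s(m) = -2m² - 6m + 2.
Then s(0) = 2.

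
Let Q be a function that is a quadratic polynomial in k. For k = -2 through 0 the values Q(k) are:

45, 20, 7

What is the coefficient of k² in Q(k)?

Write Q(k) = ak² + bk + c; the 3 given values yield a linear system in the 3 coefficients.
Solving, Q(k) = 6k² - 7k + 7.
The coefficient of k² is 6.

6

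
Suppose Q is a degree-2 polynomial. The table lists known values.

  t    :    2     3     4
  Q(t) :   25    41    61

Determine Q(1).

Write Q(t) = at² + bt + c; the 3 given values yield a linear system in the 3 coefficients.
Solving, Q(t) = 2t² + 6t + 5.
Then Q(1) = 13.

13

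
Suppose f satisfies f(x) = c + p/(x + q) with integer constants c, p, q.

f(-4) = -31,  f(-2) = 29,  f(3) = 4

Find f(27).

(f(x) − c)(x + q) = p for each data point; the three points give a linear system in c and q, then p follows.
Solving: c = -1, q = 3, p = 30, so f(x) = -1 + 30/(x + 3).
Then f(27) = -1 + 30/30 = 0.

0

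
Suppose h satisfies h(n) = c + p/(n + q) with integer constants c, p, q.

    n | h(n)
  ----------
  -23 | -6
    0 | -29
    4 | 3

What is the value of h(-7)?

-8

(h(n) − c)(n + q) = p for each data point; the three points give a linear system in c and q, then p follows.
Solving: c = -5, q = -1, p = 24, so h(n) = -5 + 24/(n − 1).
Then h(-7) = -5 + 24/(-8) = -8.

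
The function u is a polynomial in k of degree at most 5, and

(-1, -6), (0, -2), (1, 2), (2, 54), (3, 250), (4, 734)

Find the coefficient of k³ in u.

Write u(k) = ak^5 + bk^4 + ck³ + dk² + ek + p; the 6 given values yield a linear system in the 6 coefficients.
Solving, the leading coefficient vanishes, and u(k) = 2k^4 + 4k³ - 2k² - 2.
The coefficient of k³ is 4.

4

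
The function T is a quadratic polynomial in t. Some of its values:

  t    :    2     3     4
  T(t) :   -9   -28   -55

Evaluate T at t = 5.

Write T(t) = at² + bt + c; the 3 given values yield a linear system in the 3 coefficients.
Solving, T(t) = -4t² + t + 5.
Then T(5) = -90.

-90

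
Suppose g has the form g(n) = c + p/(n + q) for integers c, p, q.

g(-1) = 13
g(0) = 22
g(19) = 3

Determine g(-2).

10

(g(n) − c)(n + q) = p for each data point; the three points give a linear system in c and q, then p follows.
Solving: c = 4, q = -1, p = -18, so g(n) = 4 − 18/(n − 1).
Then g(-2) = 4 − 18/(-3) = 10.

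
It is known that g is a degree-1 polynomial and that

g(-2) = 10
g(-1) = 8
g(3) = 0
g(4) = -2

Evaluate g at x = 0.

6

Write g(x) = ax + b; the 4 given values yield a linear system in the 2 coefficients.
Solving, g(x) = -2x + 6.
Then g(0) = 6.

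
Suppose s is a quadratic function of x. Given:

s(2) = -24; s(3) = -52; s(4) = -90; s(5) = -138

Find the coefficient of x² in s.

-5

First differences: -28, -38, -48. Second differences: -10, -10.
Level-2 differences are constant, so s has degree 2.
Fitting a degree-2 polynomial gives s(x) = -5x² - 3x + 2.
The coefficient of x² is -5.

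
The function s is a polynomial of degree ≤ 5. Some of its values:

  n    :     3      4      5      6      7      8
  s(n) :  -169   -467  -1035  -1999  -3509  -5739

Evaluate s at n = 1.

1

First differences: -298, -568, -964, -1510, -2230. Second differences: -270, -396, -546, -720. Third differences: -126, -150, -174. Fourth differences: -24, -24.
Level-4 differences are constant, so s has degree 4.
Fitting a degree-4 polynomial gives s(n) = -n^4 - 3n³ - 2n² + 2n + 5.
Then s(1) = 1.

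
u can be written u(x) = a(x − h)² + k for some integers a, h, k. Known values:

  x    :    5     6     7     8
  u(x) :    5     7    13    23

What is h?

5

First differences 2, 6, 10; second difference 4 = 2a, so a = 2.
Expanding, the x-coefficient is −2ah = -4h; matching it to the data gives h = 5, and then k = 5.
So u(x) = 2(x − 5)² + 5.
Hence h = 5.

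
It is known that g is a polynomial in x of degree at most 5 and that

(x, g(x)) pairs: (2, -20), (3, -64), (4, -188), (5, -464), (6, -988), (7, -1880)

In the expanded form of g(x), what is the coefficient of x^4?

-1

First differences: -44, -124, -276, -524, -892. Second differences: -80, -152, -248, -368. Third differences: -72, -96, -120. Fourth differences: -24, -24.
Level-4 differences are constant, so g has degree 4.
Fitting a degree-4 polynomial gives g(x) = -x^4 + 2x³ - 3x² - 2x - 4.
The coefficient of x^4 is -1.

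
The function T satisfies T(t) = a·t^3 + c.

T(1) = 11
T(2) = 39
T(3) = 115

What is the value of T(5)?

From T(1) = 11 and T(2) = 39: 1a + c = 11 and 8a + c = 39.
Subtracting: 7a = 28, so a = 4; then c = 11 − 4·1 = 7.
So T(t) = 4t³ + 7, and T(5) = 507.

507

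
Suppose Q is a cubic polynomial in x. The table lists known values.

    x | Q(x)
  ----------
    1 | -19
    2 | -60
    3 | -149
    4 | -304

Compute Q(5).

Write Q(x) = ax³ + bx² + cx + d; the 4 given values yield a linear system in the 4 coefficients.
Solving, Q(x) = -3x³ - 6x² - 2x - 8.
Then Q(5) = -543.

-543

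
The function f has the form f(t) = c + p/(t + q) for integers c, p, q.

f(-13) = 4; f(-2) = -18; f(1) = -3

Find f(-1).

-8

(f(t) − c)(t + q) = p for each data point; the three points give a linear system in c and q, then p follows.
Solving: c = 2, q = 3, p = -20, so f(t) = 2 − 20/(t + 3).
Then f(-1) = 2 − 20/2 = -8.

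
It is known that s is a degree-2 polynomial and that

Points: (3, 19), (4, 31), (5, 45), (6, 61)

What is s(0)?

Write s(x) = ax² + bx + c; the 4 given values yield a linear system in the 3 coefficients.
Solving, s(x) = x² + 5x - 5.
Then s(0) = -5.

-5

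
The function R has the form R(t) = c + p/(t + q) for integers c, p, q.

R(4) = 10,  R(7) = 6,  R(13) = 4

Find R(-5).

(R(t) − c)(t + q) = p for each data point; the three points give a linear system in c and q, then p follows.
Solving: c = 2, q = -1, p = 24, so R(t) = 2 + 24/(t − 1).
Then R(-5) = 2 + 24/(-6) = -2.

-2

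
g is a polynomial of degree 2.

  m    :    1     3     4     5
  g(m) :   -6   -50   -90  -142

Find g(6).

Write g(m) = am² + bm + c; the 4 given values yield a linear system in the 3 coefficients.
Solving, g(m) = -6m² + 2m - 2.
Then g(6) = -206.

-206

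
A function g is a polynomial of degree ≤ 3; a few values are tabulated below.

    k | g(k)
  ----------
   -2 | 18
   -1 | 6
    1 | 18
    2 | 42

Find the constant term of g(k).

6

Write g(k) = ak³ + bk² + ck + d; the 4 given values yield a linear system in the 4 coefficients.
Solving, the leading coefficient vanishes, and g(k) = 6k² + 6k + 6.
The constant term is g(0) = 6.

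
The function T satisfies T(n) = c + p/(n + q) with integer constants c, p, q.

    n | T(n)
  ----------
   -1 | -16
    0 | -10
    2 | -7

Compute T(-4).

2

(T(n) − c)(n + q) = p for each data point; the three points give a linear system in c and q, then p follows.
Solving: c = -4, q = 2, p = -12, so T(n) = -4 − 12/(n + 2).
Then T(-4) = -4 − 12/(-2) = 2.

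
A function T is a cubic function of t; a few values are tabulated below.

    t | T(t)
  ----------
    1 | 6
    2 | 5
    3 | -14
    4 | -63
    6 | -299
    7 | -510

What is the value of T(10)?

Write T(t) = at³ + bt² + ct + d; the 6 given values yield a linear system in the 4 coefficients.
Solving, T(t) = -2t³ + 3t² + 4t + 1.
Then T(10) = -1659.

-1659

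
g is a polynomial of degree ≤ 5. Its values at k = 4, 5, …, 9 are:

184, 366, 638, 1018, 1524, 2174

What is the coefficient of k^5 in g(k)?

First differences: 182, 272, 380, 506, 650. Second differences: 90, 108, 126, 144. Third differences: 18, 18, 18.
Level-3 differences are constant, so g has degree 3.
Fitting a degree-3 polynomial gives g(k) = 3k³ - k - 4.
The coefficient of k^5 is 0.

0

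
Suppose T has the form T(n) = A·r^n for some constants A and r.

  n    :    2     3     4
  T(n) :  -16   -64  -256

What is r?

Consecutive ratio: -64/(-16) = 4, and -256/(-64) = 4, so r = 4.
Then A·4^2 = -16 gives A = -1, and T(n) = -1·4^n.

4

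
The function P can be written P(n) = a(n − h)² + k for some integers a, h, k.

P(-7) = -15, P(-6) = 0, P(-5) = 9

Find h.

-4

First differences 15, 9; second difference -6 = 2a, so a = -3.
Expanding, the n-coefficient is −2ah = 6h; matching it to the data gives h = -4, and then k = 12.
So P(n) = -3(n + 4)² + 12.
Hence h = -4.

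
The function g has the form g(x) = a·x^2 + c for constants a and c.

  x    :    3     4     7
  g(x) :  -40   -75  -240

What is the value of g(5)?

From g(3) = -40 and g(4) = -75: 9a + c = -40 and 16a + c = -75.
Subtracting: 7a = -35, so a = -5; then c = -40 − (-5)·9 = 5.
So g(x) = -5x² + 5, and g(5) = -120.

-120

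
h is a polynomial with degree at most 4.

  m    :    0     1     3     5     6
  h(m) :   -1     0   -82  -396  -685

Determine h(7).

-1086

Write h(m) = am^4 + bm³ + cm² + dm + e; the 5 given values yield a linear system in the 5 coefficients.
Solving, the leading coefficient vanishes, and h(m) = -3m³ - 2m² + 6m - 1.
Then h(7) = -1086.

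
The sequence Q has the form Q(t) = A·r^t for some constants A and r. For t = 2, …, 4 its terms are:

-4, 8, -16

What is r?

-2

Consecutive ratio: 8/(-4) = -2, and -16/8 = -2, so r = -2.
Then A·(-2)^2 = -4 gives A = -1, and Q(t) = -1·(-2)^t.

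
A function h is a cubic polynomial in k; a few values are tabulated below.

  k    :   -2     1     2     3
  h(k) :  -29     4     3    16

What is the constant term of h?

7

Write h(k) = ak³ + bk² + ck + d; the 4 given values yield a linear system in the 4 coefficients.
Solving, h(k) = 2k³ - 5k² + 7.
The constant term is h(0) = 7.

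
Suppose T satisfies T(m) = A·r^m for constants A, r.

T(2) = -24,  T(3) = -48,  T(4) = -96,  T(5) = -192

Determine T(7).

-768

Consecutive ratio: -48/(-24) = 2, and -96/(-48) = 2, so r = 2.
Then A·2^2 = -24 gives A = -6, and T(m) = -6·2^m.
T(7) = -6·2^7 = -768.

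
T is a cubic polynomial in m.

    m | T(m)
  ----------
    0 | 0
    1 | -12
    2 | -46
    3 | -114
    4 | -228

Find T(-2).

6

First differences: -12, -34, -68, -114. Second differences: -22, -34, -46. Third differences: -12, -12.
Level-3 differences are constant, so T has degree 3.
Fitting a degree-3 polynomial gives T(m) = -2m³ - 5m² - 5m.
Then T(-2) = 6.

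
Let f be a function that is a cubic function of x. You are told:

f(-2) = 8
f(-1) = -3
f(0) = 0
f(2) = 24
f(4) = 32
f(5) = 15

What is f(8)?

-192

Write f(x) = ax³ + bx² + cx + d; the 6 given values yield a linear system in the 4 coefficients.
Solving, f(x) = -x³ + 4x² + 8x.
Then f(8) = -192.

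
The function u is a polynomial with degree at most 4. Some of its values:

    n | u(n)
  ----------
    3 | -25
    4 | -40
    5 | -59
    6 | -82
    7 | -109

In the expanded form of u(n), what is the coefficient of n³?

Write u(n) = an^4 + bn³ + cn² + dn + e; the 5 given values yield a linear system in the 5 coefficients.
Solving, the top 2 coefficients vanish, and u(n) = -2n² - n - 4.
The coefficient of n³ is 0.

0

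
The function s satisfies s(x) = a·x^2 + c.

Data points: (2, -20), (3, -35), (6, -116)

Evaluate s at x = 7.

-155

From s(2) = -20 and s(3) = -35: 4a + c = -20 and 9a + c = -35.
Subtracting: 5a = -15, so a = -3; then c = -20 − (-3)·4 = -8.
So s(x) = -3x² − 8, and s(7) = -155.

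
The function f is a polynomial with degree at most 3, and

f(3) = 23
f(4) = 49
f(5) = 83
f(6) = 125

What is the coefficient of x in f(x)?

Write f(x) = ax³ + bx² + cx + d; the 4 given values yield a linear system in the 4 coefficients.
Solving, the leading coefficient vanishes, and f(x) = 4x² - 2x - 7.
The coefficient of x is -2.

-2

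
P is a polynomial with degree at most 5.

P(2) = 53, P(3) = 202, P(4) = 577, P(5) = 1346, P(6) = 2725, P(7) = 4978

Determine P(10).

First differences: 149, 375, 769, 1379, 2253. Second differences: 226, 394, 610, 874. Third differences: 168, 216, 264. Fourth differences: 48, 48.
Level-4 differences are constant, so P has degree 4.
Fitting a degree-4 polynomial gives P(x) = 2x^4 + 3x² + 4x + 1.
Then P(10) = 20341.

20341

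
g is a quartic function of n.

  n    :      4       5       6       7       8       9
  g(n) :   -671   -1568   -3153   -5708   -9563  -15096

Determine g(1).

First differences: -897, -1585, -2555, -3855, -5533. Second differences: -688, -970, -1300, -1678. Third differences: -282, -330, -378. Fourth differences: -48, -48.
Level-4 differences are constant, so g has degree 4.
Fitting a degree-4 polynomial gives g(n) = -2n^4 - 3n³ + 3n² - 3n - 3.
Then g(1) = -8.

-8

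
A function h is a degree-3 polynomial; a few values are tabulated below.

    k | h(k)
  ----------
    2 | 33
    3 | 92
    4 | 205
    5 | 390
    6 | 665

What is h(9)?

2210

Write h(k) = ak³ + bk² + ck + d; the 5 given values yield a linear system in the 4 coefficients.
Solving, h(k) = 3k³ + 2k + 5.
Then h(9) = 2210.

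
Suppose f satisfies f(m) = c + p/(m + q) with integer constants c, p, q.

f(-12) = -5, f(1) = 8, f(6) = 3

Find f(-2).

(f(m) − c)(m + q) = p for each data point; the three points give a linear system in c and q, then p follows.
Solving: c = -1, q = 3, p = 36, so f(m) = -1 + 36/(m + 3).
Then f(-2) = -1 + 36/1 = 35.

35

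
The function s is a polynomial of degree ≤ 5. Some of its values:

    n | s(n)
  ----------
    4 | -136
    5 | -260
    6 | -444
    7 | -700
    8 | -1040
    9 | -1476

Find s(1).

-4

First differences: -124, -184, -256, -340, -436. Second differences: -60, -72, -84, -96. Third differences: -12, -12, -12.
Level-3 differences are constant, so s has degree 3.
Fitting a degree-3 polynomial gives s(n) = -2n³ - 2n.
Then s(1) = -4.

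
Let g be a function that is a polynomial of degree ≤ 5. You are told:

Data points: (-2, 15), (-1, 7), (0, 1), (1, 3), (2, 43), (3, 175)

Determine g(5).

1051

First differences: -8, -6, 2, 40, 132. Second differences: 2, 8, 38, 92. Third differences: 6, 30, 54. Fourth differences: 24, 24.
Level-4 differences are constant, so g has degree 4.
Fitting a degree-4 polynomial gives g(k) = k^4 + 3k³ + 3k² - 5k + 1.
Then g(5) = 1051.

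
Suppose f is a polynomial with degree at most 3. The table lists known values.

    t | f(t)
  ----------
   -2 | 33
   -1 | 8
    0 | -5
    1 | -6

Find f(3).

Write f(t) = at³ + bt² + ct + d; the 4 given values yield a linear system in the 4 coefficients.
Solving, the leading coefficient vanishes, and f(t) = 6t² - 7t - 5.
Then f(3) = 28.

28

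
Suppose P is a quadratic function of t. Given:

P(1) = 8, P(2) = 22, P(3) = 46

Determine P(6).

178

Write P(t) = at² + bt + c; the 3 given values yield a linear system in the 3 coefficients.
Solving, P(t) = 5t² - t + 4.
Then P(6) = 178.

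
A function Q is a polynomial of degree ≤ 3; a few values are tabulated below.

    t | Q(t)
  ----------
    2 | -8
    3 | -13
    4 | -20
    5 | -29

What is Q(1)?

Write Q(t) = at³ + bt² + ct + d; the 4 given values yield a linear system in the 4 coefficients.
Solving, the leading coefficient vanishes, and Q(t) = -t² - 4.
Then Q(1) = -5.

-5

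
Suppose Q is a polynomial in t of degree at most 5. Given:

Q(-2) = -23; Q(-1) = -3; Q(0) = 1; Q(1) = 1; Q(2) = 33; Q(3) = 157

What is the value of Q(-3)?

-47

First differences: 20, 4, 0, 32, 124. Second differences: -16, -4, 32, 92. Third differences: 12, 36, 60. Fourth differences: 24, 24.
Level-4 differences are constant, so Q has degree 4.
Fitting a degree-4 polynomial gives Q(t) = t^4 + 4t³ - 3t² - 2t + 1.
Then Q(-3) = -47.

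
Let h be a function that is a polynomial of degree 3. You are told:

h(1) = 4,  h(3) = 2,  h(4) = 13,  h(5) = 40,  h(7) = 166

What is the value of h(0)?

5

Write h(t) = at³ + bt² + ct + d; the 5 given values yield a linear system in the 4 coefficients.
Solving, h(t) = t³ - 4t² + 2t + 5.
Then h(0) = 5.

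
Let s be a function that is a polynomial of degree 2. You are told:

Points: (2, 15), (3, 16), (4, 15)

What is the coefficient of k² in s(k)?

-1

Write s(k) = ak² + bk + c; the 3 given values yield a linear system in the 3 coefficients.
Solving, s(k) = -k² + 6k + 7.
The coefficient of k² is -1.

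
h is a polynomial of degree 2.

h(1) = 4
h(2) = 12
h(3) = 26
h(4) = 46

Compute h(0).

First differences: 8, 14, 20. Second differences: 6, 6.
Level-2 differences are constant, so h has degree 2.
Fitting a degree-2 polynomial gives h(t) = 3t² - t + 2.
Then h(0) = 2.

2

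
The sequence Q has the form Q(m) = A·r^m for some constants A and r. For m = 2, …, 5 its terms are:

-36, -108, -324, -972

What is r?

3

Consecutive ratio: -108/(-36) = 3, and -324/(-108) = 3, so r = 3.
Then A·3^2 = -36 gives A = -4, and Q(m) = -4·3^m.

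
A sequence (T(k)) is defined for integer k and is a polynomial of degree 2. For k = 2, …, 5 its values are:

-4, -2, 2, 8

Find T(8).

38

Write T(k) = ak² + bk + c; the 4 given values yield a linear system in the 3 coefficients.
Solving, T(k) = k² - 3k - 2.
Then T(8) = 38.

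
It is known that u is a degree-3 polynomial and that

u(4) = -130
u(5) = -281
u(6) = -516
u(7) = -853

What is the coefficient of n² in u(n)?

3

Write u(n) = an³ + bn² + cn + d; the 4 given values yield a linear system in the 4 coefficients.
Solving, u(n) = -3n³ + 3n² + 5n - 6.
The coefficient of n² is 3.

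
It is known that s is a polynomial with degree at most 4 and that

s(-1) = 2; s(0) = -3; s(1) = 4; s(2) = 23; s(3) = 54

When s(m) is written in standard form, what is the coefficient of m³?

First differences: -5, 7, 19, 31. Second differences: 12, 12, 12.
Level-2 differences are constant, so s has degree 2.
Fitting a degree-2 polynomial gives s(m) = 6m² + m - 3.
The coefficient of m³ is 0.

0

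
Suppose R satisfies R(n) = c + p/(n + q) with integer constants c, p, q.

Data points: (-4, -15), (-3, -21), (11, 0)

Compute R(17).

(R(n) − c)(n + q) = p for each data point; the three points give a linear system in c and q, then p follows.
Solving: c = -3, q = 1, p = 36, so R(n) = -3 + 36/(n + 1).
Then R(17) = -3 + 36/18 = -1.

-1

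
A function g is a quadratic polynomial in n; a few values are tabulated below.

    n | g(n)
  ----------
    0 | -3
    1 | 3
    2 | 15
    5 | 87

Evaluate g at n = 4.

Write g(n) = an² + bn + c; the 4 given values yield a linear system in the 3 coefficients.
Solving, g(n) = 3n² + 3n - 3.
Then g(4) = 57.

57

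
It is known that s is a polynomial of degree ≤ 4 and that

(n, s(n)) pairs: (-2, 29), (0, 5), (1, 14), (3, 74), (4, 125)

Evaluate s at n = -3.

Write s(n) = an^4 + bn³ + cn² + dn + e; the 5 given values yield a linear system in the 5 coefficients.
Solving, the top 2 coefficients vanish, and s(n) = 7n² + 2n + 5.
Then s(-3) = 62.

62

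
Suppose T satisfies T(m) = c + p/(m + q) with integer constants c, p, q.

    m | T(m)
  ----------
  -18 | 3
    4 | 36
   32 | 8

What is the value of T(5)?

26

(T(m) − c)(m + q) = p for each data point; the three points give a linear system in c and q, then p follows.
Solving: c = 6, q = -2, p = 60, so T(m) = 6 + 60/(m − 2).
Then T(5) = 6 + 60/3 = 26.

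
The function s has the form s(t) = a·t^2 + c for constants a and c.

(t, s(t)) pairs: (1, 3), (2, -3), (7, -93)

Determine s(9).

From s(1) = 3 and s(2) = -3: 1a + c = 3 and 4a + c = -3.
Subtracting: 3a = -6, so a = -2; then c = 3 − (-2)·1 = 5.
So s(t) = -2t² + 5, and s(9) = -157.

-157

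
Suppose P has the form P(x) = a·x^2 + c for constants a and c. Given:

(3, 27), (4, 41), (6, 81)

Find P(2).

From P(3) = 27 and P(4) = 41: 9a + c = 27 and 16a + c = 41.
Subtracting: 7a = 14, so a = 2; then c = 27 − 2·9 = 9.
So P(x) = 2x² + 9, and P(2) = 17.

17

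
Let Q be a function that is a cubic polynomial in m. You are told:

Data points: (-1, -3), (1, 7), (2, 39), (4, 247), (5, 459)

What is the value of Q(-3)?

Write Q(m) = am³ + bm² + cm + d; the 5 given values yield a linear system in the 4 coefficients.
Solving, Q(m) = 3m³ + 3m² + 2m - 1.
Then Q(-3) = -61.

-61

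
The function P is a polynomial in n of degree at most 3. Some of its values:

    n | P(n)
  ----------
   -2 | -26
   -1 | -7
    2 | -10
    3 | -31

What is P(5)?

Write P(n) = an³ + bn² + cn + d; the 4 given values yield a linear system in the 4 coefficients.
Solving, the leading coefficient vanishes, and P(n) = -5n² + 4n + 2.
Then P(5) = -103.

-103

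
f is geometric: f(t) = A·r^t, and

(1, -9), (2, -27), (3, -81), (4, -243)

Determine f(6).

Consecutive ratio: -27/(-9) = 3, and -81/(-27) = 3, so r = 3.
Then A·3^1 = -9 gives A = -3, and f(t) = -3·3^t.
f(6) = -3·3^6 = -2187.

-2187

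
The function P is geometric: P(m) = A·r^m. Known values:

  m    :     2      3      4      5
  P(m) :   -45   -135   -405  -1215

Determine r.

Consecutive ratio: -135/(-45) = 3, and -405/(-135) = 3, so r = 3.
Then A·3^2 = -45 gives A = -5, and P(m) = -5·3^m.

3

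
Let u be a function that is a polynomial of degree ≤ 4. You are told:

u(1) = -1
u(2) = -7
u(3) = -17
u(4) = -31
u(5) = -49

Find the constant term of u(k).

First differences: -6, -10, -14, -18. Second differences: -4, -4, -4.
Level-2 differences are constant, so u has degree 2.
Fitting a degree-2 polynomial gives u(k) = -2k² + 1.
The constant term is u(0) = 1.

1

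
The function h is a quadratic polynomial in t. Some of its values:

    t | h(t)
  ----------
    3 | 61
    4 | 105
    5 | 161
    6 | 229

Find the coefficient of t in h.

2

First differences: 44, 56, 68. Second differences: 12, 12.
Level-2 differences are constant, so h has degree 2.
Fitting a degree-2 polynomial gives h(t) = 6t² + 2t + 1.
The coefficient of t is 2.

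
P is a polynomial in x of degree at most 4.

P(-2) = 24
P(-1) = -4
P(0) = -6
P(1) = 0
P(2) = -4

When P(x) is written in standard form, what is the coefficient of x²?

First differences: -28, -2, 6, -4. Second differences: 26, 8, -10. Third differences: -18, -18.
Level-3 differences are constant, so P has degree 3.
Fitting a degree-3 polynomial gives P(x) = -3x³ + 4x² + 5x - 6.
The coefficient of x² is 4.

4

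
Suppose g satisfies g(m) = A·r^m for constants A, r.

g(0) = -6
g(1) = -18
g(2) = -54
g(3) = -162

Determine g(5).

Consecutive ratio: -18/(-6) = 3, and -54/(-18) = 3, so r = 3.
Then A·3^0 = -6 gives A = -6, and g(m) = -6·3^m.
g(5) = -6·3^5 = -1458.

-1458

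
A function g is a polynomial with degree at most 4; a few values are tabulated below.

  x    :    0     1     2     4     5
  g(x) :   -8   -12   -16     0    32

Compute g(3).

-14

Write g(x) = ax^4 + bx³ + cx² + dx + e; the 5 given values yield a linear system in the 5 coefficients.
Solving, the leading coefficient vanishes, and g(x) = x³ - 3x² - 2x - 8.
Then g(3) = -14.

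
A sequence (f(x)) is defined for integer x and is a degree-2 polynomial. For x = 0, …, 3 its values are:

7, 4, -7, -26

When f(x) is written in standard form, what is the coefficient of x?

1

Write f(x) = ax² + bx + c; the 4 given values yield a linear system in the 3 coefficients.
Solving, f(x) = -4x² + x + 7.
The coefficient of x is 1.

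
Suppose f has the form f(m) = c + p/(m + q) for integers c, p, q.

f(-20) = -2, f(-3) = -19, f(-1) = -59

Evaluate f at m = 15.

5

(f(m) − c)(m + q) = p for each data point; the three points give a linear system in c and q, then p follows.
Solving: c = 1, q = 0, p = 60, so f(m) = 1 + 60/(m + 0).
Then f(15) = 1 + 60/15 = 5.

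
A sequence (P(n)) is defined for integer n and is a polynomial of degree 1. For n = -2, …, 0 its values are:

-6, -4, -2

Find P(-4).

-10

First differences: 2, 2.
Level-1 differences are constant, so P has degree 1.
Fitting a degree-1 polynomial gives P(n) = 2n - 2.
Then P(-4) = -10.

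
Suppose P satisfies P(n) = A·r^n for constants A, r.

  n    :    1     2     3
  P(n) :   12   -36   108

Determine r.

-3

Consecutive ratio: -36/12 = -3, and 108/(-36) = -3, so r = -3.
Then A·(-3)^1 = 12 gives A = -4, and P(n) = -4·(-3)^n.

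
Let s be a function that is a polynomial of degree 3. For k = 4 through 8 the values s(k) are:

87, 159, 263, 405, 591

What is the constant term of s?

Write s(k) = ak³ + bk² + ck + d; the 5 given values yield a linear system in the 4 coefficients.
Solving, s(k) = k³ + k² + 2k - 1.
The constant term is s(0) = -1.

-1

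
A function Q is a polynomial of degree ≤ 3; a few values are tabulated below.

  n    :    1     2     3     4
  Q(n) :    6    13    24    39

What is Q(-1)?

First differences: 7, 11, 15. Second differences: 4, 4.
Level-2 differences are constant, so Q has degree 2.
Fitting a degree-2 polynomial gives Q(n) = 2n² + n + 3.
Then Q(-1) = 4.

4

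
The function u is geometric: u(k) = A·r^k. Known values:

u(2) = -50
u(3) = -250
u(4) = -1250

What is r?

5

Consecutive ratio: -250/(-50) = 5, and -1250/(-250) = 5, so r = 5.
Then A·5^2 = -50 gives A = -2, and u(k) = -2·5^k.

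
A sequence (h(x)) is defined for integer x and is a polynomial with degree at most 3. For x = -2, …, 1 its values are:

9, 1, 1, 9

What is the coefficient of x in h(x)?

First differences: -8, 0, 8. Second differences: 8, 8.
Level-2 differences are constant, so h has degree 2.
Fitting a degree-2 polynomial gives h(x) = 4x² + 4x + 1.
The coefficient of x is 4.

4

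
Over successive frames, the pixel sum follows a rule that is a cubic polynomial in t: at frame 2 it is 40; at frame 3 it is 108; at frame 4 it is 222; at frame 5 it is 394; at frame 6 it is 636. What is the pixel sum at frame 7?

960

Write the value at t as f(t).
First differences: 68, 114, 172, 242. Second differences: 46, 58, 70. Third differences: 12, 12.
Level-3 differences are constant, so f has degree 3.
Fitting a degree-3 polynomial gives f(t) = 2t³ + 5t² + 5t - 6.
Then f(7) = 960.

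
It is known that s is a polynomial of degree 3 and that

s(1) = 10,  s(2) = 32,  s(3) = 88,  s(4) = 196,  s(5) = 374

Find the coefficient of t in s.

First differences: 22, 56, 108, 178. Second differences: 34, 52, 70. Third differences: 18, 18.
Level-3 differences are constant, so s has degree 3.
Fitting a degree-3 polynomial gives s(t) = 3t³ - t² + 4t + 4.
The coefficient of t is 4.

4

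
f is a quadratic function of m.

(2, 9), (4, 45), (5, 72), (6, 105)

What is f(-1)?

Write f(m) = am² + bm + c; the 4 given values yield a linear system in the 3 coefficients.
Solving, f(m) = 3m² - 3.
Then f(-1) = 0.

0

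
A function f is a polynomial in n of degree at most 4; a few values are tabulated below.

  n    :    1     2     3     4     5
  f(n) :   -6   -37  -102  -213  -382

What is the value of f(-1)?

First differences: -31, -65, -111, -169. Second differences: -34, -46, -58. Third differences: -12, -12.
Level-3 differences are constant, so f has degree 3.
Fitting a degree-3 polynomial gives f(n) = -2n³ - 5n² - 2n + 3.
Then f(-1) = 2.

2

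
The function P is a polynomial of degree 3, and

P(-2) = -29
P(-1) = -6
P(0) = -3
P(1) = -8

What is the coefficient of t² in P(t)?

Write P(t) = at³ + bt² + ct + d; the 4 given values yield a linear system in the 4 coefficients.
Solving, P(t) = 2t³ - 4t² - 3t - 3.
The coefficient of t² is -4.

-4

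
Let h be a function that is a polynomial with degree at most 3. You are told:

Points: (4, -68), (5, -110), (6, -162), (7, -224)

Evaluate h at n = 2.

First differences: -42, -52, -62. Second differences: -10, -10.
Level-2 differences are constant, so h has degree 2.
Fitting a degree-2 polynomial gives h(n) = -5n² + 3n.
Then h(2) = -14.

-14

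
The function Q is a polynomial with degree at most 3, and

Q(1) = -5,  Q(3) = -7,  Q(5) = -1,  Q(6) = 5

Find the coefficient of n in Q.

-5

Write Q(n) = an³ + bn² + cn + d; the 4 given values yield a linear system in the 4 coefficients.
Solving, the leading coefficient vanishes, and Q(n) = n² - 5n - 1.
The coefficient of n is -5.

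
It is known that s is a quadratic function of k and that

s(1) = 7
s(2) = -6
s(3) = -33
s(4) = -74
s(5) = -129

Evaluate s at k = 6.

Write s(k) = ak² + bk + c; the 5 given values yield a linear system in the 3 coefficients.
Solving, s(k) = -7k² + 8k + 6.
Then s(6) = -198.

-198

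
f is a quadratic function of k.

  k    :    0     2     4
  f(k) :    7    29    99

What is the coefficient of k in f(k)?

-1

Write f(k) = ak² + bk + c; the 3 given values yield a linear system in the 3 coefficients.
Solving, f(k) = 6k² - k + 7.
The coefficient of k is -1.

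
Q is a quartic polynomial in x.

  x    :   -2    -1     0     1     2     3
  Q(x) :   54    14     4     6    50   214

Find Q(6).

Write Q(x) = ax^4 + bx³ + cx² + dx + e; the 6 given values yield a linear system in the 5 coefficients.
Solving, Q(x) = 2x^4 + x³ + 4x² - 5x + 4.
Then Q(6) = 2926.

2926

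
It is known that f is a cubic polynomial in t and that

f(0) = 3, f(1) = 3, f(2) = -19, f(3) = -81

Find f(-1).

Write f(t) = at³ + bt² + ct + d; the 4 given values yield a linear system in the 4 coefficients.
Solving, f(t) = -3t³ - 2t² + 5t + 3.
Then f(-1) = -1.

-1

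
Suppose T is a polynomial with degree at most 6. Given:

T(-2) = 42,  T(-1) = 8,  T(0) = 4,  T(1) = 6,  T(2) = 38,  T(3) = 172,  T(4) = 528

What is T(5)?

1274

First differences: -34, -4, 2, 32, 134, 356. Second differences: 30, 6, 30, 102, 222. Third differences: -24, 24, 72, 120. Fourth differences: 48, 48, 48.
Level-4 differences are constant, so T has degree 4.
Fitting a degree-4 polynomial gives T(m) = 2m^4 + m² - m + 4.
Then T(5) = 1274.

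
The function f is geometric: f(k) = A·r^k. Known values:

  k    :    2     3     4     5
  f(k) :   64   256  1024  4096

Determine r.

4

Consecutive ratio: 256/64 = 4, and 1024/256 = 4, so r = 4.
Then A·4^2 = 64 gives A = 4, and f(k) = 4·4^k.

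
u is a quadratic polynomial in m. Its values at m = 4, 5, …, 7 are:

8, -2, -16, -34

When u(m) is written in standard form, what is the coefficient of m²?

-2

First differences: -10, -14, -18. Second differences: -4, -4.
Level-2 differences are constant, so u has degree 2.
Fitting a degree-2 polynomial gives u(m) = -2m² + 8m + 8.
The coefficient of m² is -2.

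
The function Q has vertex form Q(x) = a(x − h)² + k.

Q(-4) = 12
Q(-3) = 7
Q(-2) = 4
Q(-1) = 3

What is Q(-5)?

First differences -5, -3, -1; second difference 2 = 2a, so a = 1.
Expanding, the x-coefficient is −2ah = -2h; matching it to the data gives h = -1, and then k = 3.
So Q(x) = 1(x + 1)² + 3.
Q(-5) = 1·(-4)² + 3 = 19.

19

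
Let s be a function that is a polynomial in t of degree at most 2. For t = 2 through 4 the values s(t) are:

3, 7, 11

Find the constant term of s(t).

-5

First differences: 4, 4.
Level-1 differences are constant, so s has degree 1.
Fitting a degree-1 polynomial gives s(t) = 4t - 5.
The constant term is s(0) = -5.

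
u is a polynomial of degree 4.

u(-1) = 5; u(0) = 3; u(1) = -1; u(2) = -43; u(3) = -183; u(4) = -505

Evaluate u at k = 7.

Write u(k) = ak^4 + bk³ + ck² + dk + e; the 6 given values yield a linear system in the 5 coefficients.
Solving, u(k) = -k^4 - 4k³ + k + 3.
Then u(7) = -3763.

-3763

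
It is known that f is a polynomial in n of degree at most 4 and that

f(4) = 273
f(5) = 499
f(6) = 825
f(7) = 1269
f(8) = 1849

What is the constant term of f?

9

Write f(n) = an^4 + bn³ + cn² + dn + e; the 5 given values yield a linear system in the 5 coefficients.
Solving, the leading coefficient vanishes, and f(n) = 3n³ + 5n² - 2n + 9.
The constant term is f(0) = 9.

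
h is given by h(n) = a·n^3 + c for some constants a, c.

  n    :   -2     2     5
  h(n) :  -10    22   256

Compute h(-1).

From h(-2) = -10 and h(2) = 22: -8a + c = -10 and 8a + c = 22.
Subtracting: 16a = 32, so a = 2; then c = -10 − 2·(-8) = 6.
So h(n) = 2n³ + 6, and h(-1) = 4.

4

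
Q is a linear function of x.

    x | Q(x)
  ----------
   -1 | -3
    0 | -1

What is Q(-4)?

Write Q(x) = ax + b; the 2 given values yield a linear system in the 2 coefficients.
Solving, Q(x) = 2x - 1.
Then Q(-4) = -9.

-9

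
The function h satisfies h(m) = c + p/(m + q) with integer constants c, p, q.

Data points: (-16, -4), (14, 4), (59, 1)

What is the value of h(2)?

(h(m) − c)(m + q) = p for each data point; the three points give a linear system in c and q, then p follows.
Solving: c = 0, q = 1, p = 60, so h(m) = 60/(m + 1).
Then h(2) = 0 + 60/3 = 20.

20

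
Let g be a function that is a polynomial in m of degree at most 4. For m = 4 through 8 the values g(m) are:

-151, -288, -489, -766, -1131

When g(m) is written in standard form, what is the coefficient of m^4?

0

Write g(m) = am^4 + bm³ + cm² + dm + e; the 5 given values yield a linear system in the 5 coefficients.
Solving, the leading coefficient vanishes, and g(m) = -2m³ - 2m² + 3m - 3.
The coefficient of m^4 is 0.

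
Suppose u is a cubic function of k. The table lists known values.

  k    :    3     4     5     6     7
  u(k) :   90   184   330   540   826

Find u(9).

First differences: 94, 146, 210, 286. Second differences: 52, 64, 76. Third differences: 12, 12.
Level-3 differences are constant, so u has degree 3.
Fitting a degree-3 polynomial gives u(k) = 2k³ + 2k² + 6k.
Then u(9) = 1674.

1674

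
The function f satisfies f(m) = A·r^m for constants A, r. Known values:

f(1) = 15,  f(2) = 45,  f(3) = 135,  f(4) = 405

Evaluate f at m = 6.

Consecutive ratio: 45/15 = 3, and 135/45 = 3, so r = 3.
Then A·3^1 = 15 gives A = 5, and f(m) = 5·3^m.
f(6) = 5·3^6 = 3645.

3645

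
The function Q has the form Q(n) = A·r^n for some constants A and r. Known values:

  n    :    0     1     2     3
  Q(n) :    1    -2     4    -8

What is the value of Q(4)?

16

Consecutive ratio: -2/1 = -2, and 4/(-2) = -2, so r = -2.
Then A·(-2)^0 = 1 gives A = 1, and Q(n) = 1·(-2)^n.
Q(4) = 1·(-2)^4 = 16.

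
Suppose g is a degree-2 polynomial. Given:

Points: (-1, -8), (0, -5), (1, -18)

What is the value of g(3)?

Write g(x) = ax² + bx + c; the 3 given values yield a linear system in the 3 coefficients.
Solving, g(x) = -8x² - 5x - 5.
Then g(3) = -92.

-92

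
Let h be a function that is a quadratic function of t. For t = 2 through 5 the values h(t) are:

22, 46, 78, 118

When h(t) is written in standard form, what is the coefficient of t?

4

First differences: 24, 32, 40. Second differences: 8, 8.
Level-2 differences are constant, so h has degree 2.
Fitting a degree-2 polynomial gives h(t) = 4t² + 4t - 2.
The coefficient of t is 4.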